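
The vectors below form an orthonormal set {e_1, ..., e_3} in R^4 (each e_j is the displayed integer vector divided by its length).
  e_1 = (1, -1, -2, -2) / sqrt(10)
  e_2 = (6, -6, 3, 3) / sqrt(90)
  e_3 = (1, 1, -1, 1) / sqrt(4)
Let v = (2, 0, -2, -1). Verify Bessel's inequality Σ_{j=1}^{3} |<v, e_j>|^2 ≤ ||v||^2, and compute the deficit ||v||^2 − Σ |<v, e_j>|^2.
Σ |<v, e_j>|^2 = 35/4; ||v||^2 = 9; deficit = 1/4

Write each e_j = u_j / sqrt(<u_j, u_j>) where u_j is the displayed integer vector. Then <v, e_j> = <v, u_j> / sqrt(<u_j, u_j>), so |<v, e_j>|^2 = <v, u_j>^2 / <u_j, u_j>.
Coefficients: <v, e_1> = 8/sqrt(10), <v, e_2> = 3/sqrt(90), <v, e_3> = 3/sqrt(4).
Square and sum: Σ |<v, e_j>|^2 = 35/4.
Compute ||v||^2 = v·v = 9.
Deficit = 9 − 35/4 = 1/4 ≥ 0, confirming Bessel's inequality. (The deficit equals ||v − Σ <v,e_j> e_j||^2, the squared distance from v to span{e_j}.)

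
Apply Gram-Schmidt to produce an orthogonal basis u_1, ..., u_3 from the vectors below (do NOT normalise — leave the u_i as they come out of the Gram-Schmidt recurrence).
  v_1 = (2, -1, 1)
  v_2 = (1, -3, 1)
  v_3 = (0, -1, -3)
Orthogonal basis:
  u_1 = (2, -1, 1)
  u_2 = (-1, -2, 0)
  u_3 = (16/15, -8/15, -8/3)

Apply the Gram-Schmidt recurrence
  u_1 = v_1
  u_i = v_i − Σ_{j<i} ((v_i · u_j) / (u_j · u_j)) · u_j.

Step by step this gives:
  u_1 = (2, -1, 1)
  u_2 = (-1, -2, 0)
  u_3 = (16/15, -8/15, -8/3)

Orthogonality check:
  u_2 · u_1 = 0 (should be 0)
  u_3 · u_1 = 0 (should be 0)
  u_3 · u_2 = 0 (should be 0)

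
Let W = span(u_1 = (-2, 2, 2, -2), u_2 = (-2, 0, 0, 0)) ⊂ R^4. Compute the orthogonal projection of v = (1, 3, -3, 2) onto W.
proj_W(v) = (1, -2/3, -2/3, 2/3)

Set up U = [u_1 | ... | u_2] ∈ R^(4×2). The projector onto W = col(U) is P = U (U^T U)^(-1) U^T.
Compute U^T U =
  [16, 4]
  [4, 4],
and U^T v = (-6, -2).
Solve U^T U · c = U^T v for the coefficients: c = (-1/3, -1/6). The projection is proj_W(v) = U c.
Check: (v - proj_W(v)) · u_1 = 0  (should be 0).
Check: (v - proj_W(v)) · u_2 = 0  (should be 0).
Result: proj_W(v) = (1, -2/3, -2/3, 2/3).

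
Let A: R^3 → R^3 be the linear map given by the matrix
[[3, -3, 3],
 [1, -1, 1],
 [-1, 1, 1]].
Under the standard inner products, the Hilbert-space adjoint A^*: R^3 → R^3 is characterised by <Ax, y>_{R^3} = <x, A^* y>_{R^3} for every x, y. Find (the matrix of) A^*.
A^* = A^T =
[[3, 1, -1],
 [-3, -1, 1],
 [3, 1, 1]]

For real matrices with standard dot products, the defining identity <Ax, y> = <x, A^* y> gives (Ax)^T y = x^T (A^*) y, i.e. x^T A^T y = x^T (A^*) y. Since this holds for all x, y, we must have A^* = A^T. Therefore
A^* =
[[3, 1, -1],
 [-3, -1, 1],
 [3, 1, 1]].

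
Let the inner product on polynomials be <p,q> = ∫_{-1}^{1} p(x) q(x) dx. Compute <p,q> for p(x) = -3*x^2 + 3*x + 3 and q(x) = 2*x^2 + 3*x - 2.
<p,q> = -2/5

Expand the product: p(x)·q(x) = -6*x^4 - 3*x^3 + 21*x^2 + 3*x - 6.
∫_{-1}^{1} of each monomial x^k gives [2/(k+1) if k even, 0 if k odd]. Integrating term-by-term (or equivalently evaluating the antiderivative F(x) = -6*x^5/5 - 3*x^4/4 + 7*x^3 + 3*x^2/2 - 6*x at the endpoints):
  F(1) − F(−1) = 11/20 − (19/20) = -2/5.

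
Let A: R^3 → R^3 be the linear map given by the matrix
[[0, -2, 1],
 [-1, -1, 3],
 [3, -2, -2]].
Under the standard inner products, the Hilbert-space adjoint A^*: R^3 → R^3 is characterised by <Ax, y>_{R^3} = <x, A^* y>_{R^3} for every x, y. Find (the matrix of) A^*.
A^* = A^T =
[[0, -1, 3],
 [-2, -1, -2],
 [1, 3, -2]]

For real matrices with standard dot products, the defining identity <Ax, y> = <x, A^* y> gives (Ax)^T y = x^T (A^*) y, i.e. x^T A^T y = x^T (A^*) y. Since this holds for all x, y, we must have A^* = A^T. Therefore
A^* =
[[0, -1, 3],
 [-2, -1, -2],
 [1, 3, -2]].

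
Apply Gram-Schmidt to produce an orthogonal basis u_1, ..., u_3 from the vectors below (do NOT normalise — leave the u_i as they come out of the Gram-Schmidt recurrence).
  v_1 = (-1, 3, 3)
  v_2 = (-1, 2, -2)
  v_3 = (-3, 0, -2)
Orthogonal basis:
  u_1 = (-1, 3, 3)
  u_2 = (-18/19, 35/19, -41/19)
  u_3 = (-12/5, -1, 1/5)

Apply the Gram-Schmidt recurrence
  u_1 = v_1
  u_i = v_i − Σ_{j<i} ((v_i · u_j) / (u_j · u_j)) · u_j.

Step by step this gives:
  u_1 = (-1, 3, 3)
  u_2 = (-18/19, 35/19, -41/19)
  u_3 = (-12/5, -1, 1/5)

Orthogonality check:
  u_2 · u_1 = 0 (should be 0)
  u_3 · u_1 = 0 (should be 0)
  u_3 · u_2 = 0 (should be 0)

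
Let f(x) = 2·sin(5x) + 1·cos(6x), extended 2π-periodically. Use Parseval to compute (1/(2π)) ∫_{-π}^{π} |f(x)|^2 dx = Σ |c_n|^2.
Σ |c_n|^2 = 5/2

Expand |f|^2 and use orthogonality of {sin(nx), cos(mx)} on [-π, π]:
  ∫_{-π}^{π} sin(nx)^2 dx = π, ∫ cos(mx)^2 dx = π, and cross terms integrate to 0.
So ∫_{-π}^{π} f(x)^2 dx = 2^2 · π + 1^2 · π = (4 + 1)π.
Divide by 2π: (4 + 1)/2 = 5/2.
By Parseval, this equals Σ |c_n|^2.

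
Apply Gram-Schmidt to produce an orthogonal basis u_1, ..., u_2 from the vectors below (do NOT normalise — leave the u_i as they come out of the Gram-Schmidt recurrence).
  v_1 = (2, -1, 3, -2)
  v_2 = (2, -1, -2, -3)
Orthogonal basis:
  u_1 = (2, -1, 3, -2)
  u_2 = (13/9, -13/18, -17/6, -22/9)

Apply the Gram-Schmidt recurrence
  u_1 = v_1
  u_i = v_i − Σ_{j<i} ((v_i · u_j) / (u_j · u_j)) · u_j.

Step by step this gives:
  u_1 = (2, -1, 3, -2)
  u_2 = (13/9, -13/18, -17/6, -22/9)

Orthogonality check:
  u_2 · u_1 = 0 (should be 0)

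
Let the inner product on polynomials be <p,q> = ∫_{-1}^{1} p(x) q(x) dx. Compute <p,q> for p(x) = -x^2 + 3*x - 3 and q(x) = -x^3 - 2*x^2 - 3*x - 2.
<p,q> = 164/15

Expand the product: p(x)·q(x) = x^5 - x^4 - x^2 + 3*x + 6.
∫_{-1}^{1} of each monomial x^k gives [2/(k+1) if k even, 0 if k odd]. Integrating term-by-term (or equivalently evaluating the antiderivative F(x) = x^6/6 - x^5/5 - x^3/3 + 3*x^2/2 + 6*x at the endpoints):
  F(1) − F(−1) = 107/15 − (-19/5) = 164/15.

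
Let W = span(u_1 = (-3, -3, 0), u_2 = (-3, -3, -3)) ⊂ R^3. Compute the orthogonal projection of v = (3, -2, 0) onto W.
proj_W(v) = (1/2, 1/2, 0)

Set up U = [u_1 | ... | u_2] ∈ R^(3×2). The projector onto W = col(U) is P = U (U^T U)^(-1) U^T.
Compute U^T U =
  [18, 18]
  [18, 27],
and U^T v = (-3, -3).
Solve U^T U · c = U^T v for the coefficients: c = (-1/6, 0). The projection is proj_W(v) = U c.
Check: (v - proj_W(v)) · u_1 = 0  (should be 0).
Check: (v - proj_W(v)) · u_2 = 0  (should be 0).
Result: proj_W(v) = (1/2, 1/2, 0).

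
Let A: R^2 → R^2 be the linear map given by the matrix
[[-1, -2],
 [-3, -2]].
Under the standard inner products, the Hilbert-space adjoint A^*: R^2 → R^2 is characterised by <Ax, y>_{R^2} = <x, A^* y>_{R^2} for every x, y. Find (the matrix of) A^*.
A^* = A^T =
[[-1, -3],
 [-2, -2]]

For real matrices with standard dot products, the defining identity <Ax, y> = <x, A^* y> gives (Ax)^T y = x^T (A^*) y, i.e. x^T A^T y = x^T (A^*) y. Since this holds for all x, y, we must have A^* = A^T. Therefore
A^* =
[[-1, -3],
 [-2, -2]].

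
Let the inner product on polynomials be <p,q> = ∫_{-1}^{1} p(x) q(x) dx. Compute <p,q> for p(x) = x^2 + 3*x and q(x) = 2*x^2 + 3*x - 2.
<p,q> = 82/15

Expand the product: p(x)·q(x) = 2*x^4 + 9*x^3 + 7*x^2 - 6*x.
∫_{-1}^{1} of each monomial x^k gives [2/(k+1) if k even, 0 if k odd]. Integrating term-by-term (or equivalently evaluating the antiderivative F(x) = 2*x^5/5 + 9*x^4/4 + 7*x^3/3 - 3*x^2 at the endpoints):
  F(1) − F(−1) = 119/60 − (-209/60) = 82/15.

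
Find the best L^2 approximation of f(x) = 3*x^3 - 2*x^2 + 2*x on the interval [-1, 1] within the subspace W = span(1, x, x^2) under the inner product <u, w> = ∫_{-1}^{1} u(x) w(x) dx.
g(x) = -2*x^2 + 19*x/5

The best approximation g ∈ W is the orthogonal projection of f onto W. Writing g = a_0 + a_1 x + a_2 x^2, the coefficients solve the normal equations G · a = b where
  G_{ij} = <φ_i, φ_j> and b_i = <f, φ_i>, with φ_0 = 1, φ_1 = x, φ_2 = x^2.
G =
  [2, 0, 2/3]
  [0, 2/3, 0]
  [2/3, 0, 2/5],
b = (-4/3, 38/15, -4/5).
Solving gives a_0 = 0, a_1 = 19/5, a_2 = -2, so
  g(x) = -2*x^2 + 19*x/5.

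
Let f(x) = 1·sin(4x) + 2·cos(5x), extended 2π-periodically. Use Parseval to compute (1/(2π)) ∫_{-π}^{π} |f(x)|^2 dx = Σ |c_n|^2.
Σ |c_n|^2 = 5/2

Expand |f|^2 and use orthogonality of {sin(nx), cos(mx)} on [-π, π]:
  ∫_{-π}^{π} sin(nx)^2 dx = π, ∫ cos(mx)^2 dx = π, and cross terms integrate to 0.
So ∫_{-π}^{π} f(x)^2 dx = 1^2 · π + 2^2 · π = (1 + 4)π.
Divide by 2π: (1 + 4)/2 = 5/2.
By Parseval, this equals Σ |c_n|^2.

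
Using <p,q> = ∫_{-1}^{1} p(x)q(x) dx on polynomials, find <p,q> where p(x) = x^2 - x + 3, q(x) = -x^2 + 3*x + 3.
<p,q> = 78/5

Expand the product: p(x)·q(x) = -x^4 + 4*x^3 - 3*x^2 + 6*x + 9.
∫_{-1}^{1} of each monomial x^k gives [2/(k+1) if k even, 0 if k odd]. Integrating term-by-term (or equivalently evaluating the antiderivative F(x) = -x^5/5 + x^4 - x^3 + 3*x^2 + 9*x at the endpoints):
  F(1) − F(−1) = 59/5 − (-19/5) = 78/5.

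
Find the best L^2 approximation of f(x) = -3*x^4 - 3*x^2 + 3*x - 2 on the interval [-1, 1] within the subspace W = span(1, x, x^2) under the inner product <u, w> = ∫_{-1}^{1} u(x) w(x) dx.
g(x) = -39*x^2/7 + 3*x - 61/35

The best approximation g ∈ W is the orthogonal projection of f onto W. Writing g = a_0 + a_1 x + a_2 x^2, the coefficients solve the normal equations G · a = b where
  G_{ij} = <φ_i, φ_j> and b_i = <f, φ_i>, with φ_0 = 1, φ_1 = x, φ_2 = x^2.
G =
  [2, 0, 2/3]
  [0, 2/3, 0]
  [2/3, 0, 2/5],
b = (-36/5, 2, -356/105).
Solving gives a_0 = -61/35, a_1 = 3, a_2 = -39/7, so
  g(x) = -39*x^2/7 + 3*x - 61/35.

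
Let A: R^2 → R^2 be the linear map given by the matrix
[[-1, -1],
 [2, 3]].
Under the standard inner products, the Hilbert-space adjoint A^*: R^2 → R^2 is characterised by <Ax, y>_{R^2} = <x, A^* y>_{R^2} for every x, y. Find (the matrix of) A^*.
A^* = A^T =
[[-1, 2],
 [-1, 3]]

For real matrices with standard dot products, the defining identity <Ax, y> = <x, A^* y> gives (Ax)^T y = x^T (A^*) y, i.e. x^T A^T y = x^T (A^*) y. Since this holds for all x, y, we must have A^* = A^T. Therefore
A^* =
[[-1, 2],
 [-1, 3]].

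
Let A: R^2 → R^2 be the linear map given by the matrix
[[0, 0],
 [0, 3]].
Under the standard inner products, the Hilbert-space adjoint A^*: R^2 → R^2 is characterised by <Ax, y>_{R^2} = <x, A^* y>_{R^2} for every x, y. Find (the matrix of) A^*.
A^* = A^T =
[[0, 0],
 [0, 3]]

For real matrices with standard dot products, the defining identity <Ax, y> = <x, A^* y> gives (Ax)^T y = x^T (A^*) y, i.e. x^T A^T y = x^T (A^*) y. Since this holds for all x, y, we must have A^* = A^T. Therefore
A^* =
[[0, 0],
 [0, 3]].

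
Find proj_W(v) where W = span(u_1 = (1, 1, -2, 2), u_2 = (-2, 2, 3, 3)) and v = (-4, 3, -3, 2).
proj_W(v) = (7/130, 227/130, -69/130, 399/130)

Set up U = [u_1 | ... | u_2] ∈ R^(4×2). The projector onto W = col(U) is P = U (U^T U)^(-1) U^T.
Compute U^T U =
  [10, 0]
  [0, 26],
and U^T v = (9, 11).
Solve U^T U · c = U^T v for the coefficients: c = (9/10, 11/26). The projection is proj_W(v) = U c.
Check: (v - proj_W(v)) · u_1 = 0  (should be 0).
Check: (v - proj_W(v)) · u_2 = 0  (should be 0).
Result: proj_W(v) = (7/130, 227/130, -69/130, 399/130).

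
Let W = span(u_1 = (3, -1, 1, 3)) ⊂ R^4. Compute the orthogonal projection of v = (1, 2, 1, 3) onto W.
proj_W(v) = (33/20, -11/20, 11/20, 33/20)

Set up U = [u_1 | ... | u_1] ∈ R^(4×1). The projector onto W = col(U) is P = U (U^T U)^(-1) U^T.
Compute U^T U =
  [20],
and U^T v = (11).
Solve U^T U · c = U^T v for the coefficients: c = (11/20). The projection is proj_W(v) = U c.
Check: (v - proj_W(v)) · u_1 = 0  (should be 0).
Result: proj_W(v) = (33/20, -11/20, 11/20, 33/20).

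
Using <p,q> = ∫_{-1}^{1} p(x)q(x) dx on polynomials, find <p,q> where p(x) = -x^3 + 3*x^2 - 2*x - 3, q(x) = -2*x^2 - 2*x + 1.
<p,q> = 16/15

Expand the product: p(x)·q(x) = 2*x^5 - 4*x^4 - 3*x^3 + 13*x^2 + 4*x - 3.
∫_{-1}^{1} of each monomial x^k gives [2/(k+1) if k even, 0 if k odd]. Integrating term-by-term (or equivalently evaluating the antiderivative F(x) = x^6/3 - 4*x^5/5 - 3*x^4/4 + 13*x^3/3 + 2*x^2 - 3*x at the endpoints):
  F(1) − F(−1) = 127/60 − (21/20) = 16/15.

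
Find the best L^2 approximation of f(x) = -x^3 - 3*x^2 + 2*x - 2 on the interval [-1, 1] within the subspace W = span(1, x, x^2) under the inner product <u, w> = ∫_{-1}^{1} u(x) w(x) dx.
g(x) = -3*x^2 + 7*x/5 - 2

The best approximation g ∈ W is the orthogonal projection of f onto W. Writing g = a_0 + a_1 x + a_2 x^2, the coefficients solve the normal equations G · a = b where
  G_{ij} = <φ_i, φ_j> and b_i = <f, φ_i>, with φ_0 = 1, φ_1 = x, φ_2 = x^2.
G =
  [2, 0, 2/3]
  [0, 2/3, 0]
  [2/3, 0, 2/5],
b = (-6, 14/15, -38/15).
Solving gives a_0 = -2, a_1 = 7/5, a_2 = -3, so
  g(x) = -3*x^2 + 7*x/5 - 2.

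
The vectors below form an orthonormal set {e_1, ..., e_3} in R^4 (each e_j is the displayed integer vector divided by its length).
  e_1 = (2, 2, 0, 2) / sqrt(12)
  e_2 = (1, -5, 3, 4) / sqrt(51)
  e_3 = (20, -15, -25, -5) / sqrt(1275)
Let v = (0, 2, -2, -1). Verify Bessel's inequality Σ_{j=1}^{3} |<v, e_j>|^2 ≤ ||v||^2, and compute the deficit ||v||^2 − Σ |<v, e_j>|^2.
Σ |<v, e_j>|^2 = 26/3; ||v||^2 = 9; deficit = 1/3

Write each e_j = u_j / sqrt(<u_j, u_j>) where u_j is the displayed integer vector. Then <v, e_j> = <v, u_j> / sqrt(<u_j, u_j>), so |<v, e_j>|^2 = <v, u_j>^2 / <u_j, u_j>.
Coefficients: <v, e_1> = 2/sqrt(12), <v, e_2> = -20/sqrt(51), <v, e_3> = 25/sqrt(1275).
Square and sum: Σ |<v, e_j>|^2 = 26/3.
Compute ||v||^2 = v·v = 9.
Deficit = 9 − 26/3 = 1/3 ≥ 0, confirming Bessel's inequality. (The deficit equals ||v − Σ <v,e_j> e_j||^2, the squared distance from v to span{e_j}.)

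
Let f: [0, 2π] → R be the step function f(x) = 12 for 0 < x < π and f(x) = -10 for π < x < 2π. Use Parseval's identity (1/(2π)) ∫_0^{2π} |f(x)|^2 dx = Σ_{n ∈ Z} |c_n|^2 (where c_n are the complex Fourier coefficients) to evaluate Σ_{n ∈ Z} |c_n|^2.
Σ |c_n|^2 = 122

Parseval equates the L^2 energy of f (normalised by 1/(2π)) with the ℓ^2 sum of its Fourier coefficients: (1/(2π)) ∫_0^{2π} |f|^2 = Σ |c_n|^2.
Compute the left side: (1/(2π)) [∫_0^π 12^2 dx + ∫_π^{2π} (-10)^2 dx] = (1/(2π)) · (144π + 100π) = (144 + 100)/2 = 122.
So Σ_{n ∈ Z} |c_n|^2 = 122.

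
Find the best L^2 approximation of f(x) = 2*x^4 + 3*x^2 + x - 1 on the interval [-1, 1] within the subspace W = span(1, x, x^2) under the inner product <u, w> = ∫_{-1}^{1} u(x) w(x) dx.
g(x) = 33*x^2/7 + x - 41/35

The best approximation g ∈ W is the orthogonal projection of f onto W. Writing g = a_0 + a_1 x + a_2 x^2, the coefficients solve the normal equations G · a = b where
  G_{ij} = <φ_i, φ_j> and b_i = <f, φ_i>, with φ_0 = 1, φ_1 = x, φ_2 = x^2.
G =
  [2, 0, 2/3]
  [0, 2/3, 0]
  [2/3, 0, 2/5],
b = (4/5, 2/3, 116/105).
Solving gives a_0 = -41/35, a_1 = 1, a_2 = 33/7, so
  g(x) = 33*x^2/7 + x - 41/35.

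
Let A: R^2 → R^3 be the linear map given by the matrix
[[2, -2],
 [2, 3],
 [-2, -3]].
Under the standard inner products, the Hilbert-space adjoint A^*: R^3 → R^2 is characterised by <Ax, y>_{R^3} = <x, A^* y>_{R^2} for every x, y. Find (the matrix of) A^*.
A^* = A^T =
[[2, 2, -2],
 [-2, 3, -3]]

For real matrices with standard dot products, the defining identity <Ax, y> = <x, A^* y> gives (Ax)^T y = x^T (A^*) y, i.e. x^T A^T y = x^T (A^*) y. Since this holds for all x, y, we must have A^* = A^T. Therefore
A^* =
[[2, 2, -2],
 [-2, 3, -3]].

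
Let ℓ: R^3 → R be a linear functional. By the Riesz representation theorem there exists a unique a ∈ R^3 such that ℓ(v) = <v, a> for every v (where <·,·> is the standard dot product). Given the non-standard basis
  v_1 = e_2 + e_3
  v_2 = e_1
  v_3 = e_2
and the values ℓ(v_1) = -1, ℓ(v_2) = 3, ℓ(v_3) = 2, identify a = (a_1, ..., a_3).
a = (3, 2, -3)

Write a = (a_1, ..., a_3) in the standard basis. For each basis vector v_i, ℓ(v_i) = <v_i, a> is a linear equation in the a_j's. Collect the n equations into a matrix system V a = ℓ, where row i of V is v_i (expressed in the standard basis). Since V is invertible (lower-triangular with 1s on the diagonal, up to permutation), solve by back-substitution:
  V =
[[0, 1, 1],
 [1, 0, 0],
 [0, 1, 0]]
  V a = (-1, 3, 2)
Solving gives a = (3, 2, -3).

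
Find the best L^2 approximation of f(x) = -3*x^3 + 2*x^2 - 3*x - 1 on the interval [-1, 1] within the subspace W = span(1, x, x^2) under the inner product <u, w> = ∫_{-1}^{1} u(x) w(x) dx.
g(x) = 2*x^2 - 24*x/5 - 1

The best approximation g ∈ W is the orthogonal projection of f onto W. Writing g = a_0 + a_1 x + a_2 x^2, the coefficients solve the normal equations G · a = b where
  G_{ij} = <φ_i, φ_j> and b_i = <f, φ_i>, with φ_0 = 1, φ_1 = x, φ_2 = x^2.
G =
  [2, 0, 2/3]
  [0, 2/3, 0]
  [2/3, 0, 2/5],
b = (-2/3, -16/5, 2/15).
Solving gives a_0 = -1, a_1 = -24/5, a_2 = 2, so
  g(x) = 2*x^2 - 24*x/5 - 1.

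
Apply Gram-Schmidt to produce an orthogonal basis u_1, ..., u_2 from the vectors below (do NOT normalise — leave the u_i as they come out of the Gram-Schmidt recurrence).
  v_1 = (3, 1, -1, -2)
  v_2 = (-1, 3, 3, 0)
Orthogonal basis:
  u_1 = (3, 1, -1, -2)
  u_2 = (-2/5, 16/5, 14/5, -2/5)

Apply the Gram-Schmidt recurrence
  u_1 = v_1
  u_i = v_i − Σ_{j<i} ((v_i · u_j) / (u_j · u_j)) · u_j.

Step by step this gives:
  u_1 = (3, 1, -1, -2)
  u_2 = (-2/5, 16/5, 14/5, -2/5)

Orthogonality check:
  u_2 · u_1 = 0 (should be 0)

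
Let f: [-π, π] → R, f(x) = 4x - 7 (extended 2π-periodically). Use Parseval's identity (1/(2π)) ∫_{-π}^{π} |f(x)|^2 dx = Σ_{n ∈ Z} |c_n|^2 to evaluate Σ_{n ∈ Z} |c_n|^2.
Σ |c_n|^2 = 16π^2/3 + 49

Expand and integrate term by term over [-π, π]:
  ∫ (4x)^2 dx = 16·(2π^3/3); ∫ 2·4·(-7)·x dx = 0 (odd integrand); ∫ (-7)^2 dx = 49·2π.
So (1/(2π)) ∫_{-π}^{π} (4x - 7)^2 dx = 16π^2/3 + 49 = 16π^2/3 + 49.
Parseval ⇒ Σ |c_n|^2 = 16π^2/3 + 49.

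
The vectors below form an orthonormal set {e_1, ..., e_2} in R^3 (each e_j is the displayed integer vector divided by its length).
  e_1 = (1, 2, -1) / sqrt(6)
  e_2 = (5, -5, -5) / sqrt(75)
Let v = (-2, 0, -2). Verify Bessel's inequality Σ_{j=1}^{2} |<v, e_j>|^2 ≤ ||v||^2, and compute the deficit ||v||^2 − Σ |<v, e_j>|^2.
Σ |<v, e_j>|^2 = 0; ||v||^2 = 8; deficit = 8

Write each e_j = u_j / sqrt(<u_j, u_j>) where u_j is the displayed integer vector. Then <v, e_j> = <v, u_j> / sqrt(<u_j, u_j>), so |<v, e_j>|^2 = <v, u_j>^2 / <u_j, u_j>.
Coefficients: <v, e_1> = 0/sqrt(6), <v, e_2> = 0/sqrt(75).
Square and sum: Σ |<v, e_j>|^2 = 0.
Compute ||v||^2 = v·v = 8.
Deficit = 8 − 0 = 8 ≥ 0, confirming Bessel's inequality. (The deficit equals ||v − Σ <v,e_j> e_j||^2, the squared distance from v to span{e_j}.)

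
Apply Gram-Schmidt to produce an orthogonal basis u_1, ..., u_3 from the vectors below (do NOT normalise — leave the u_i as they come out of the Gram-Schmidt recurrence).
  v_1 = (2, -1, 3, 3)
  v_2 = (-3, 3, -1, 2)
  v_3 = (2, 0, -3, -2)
Orthogonal basis:
  u_1 = (2, -1, 3, 3)
  u_2 = (-57/23, 63/23, -5/23, 64/23)
  u_3 = (895/493, 386/493, -821/493, 353/493)

Apply the Gram-Schmidt recurrence
  u_1 = v_1
  u_i = v_i − Σ_{j<i} ((v_i · u_j) / (u_j · u_j)) · u_j.

Step by step this gives:
  u_1 = (2, -1, 3, 3)
  u_2 = (-57/23, 63/23, -5/23, 64/23)
  u_3 = (895/493, 386/493, -821/493, 353/493)

Orthogonality check:
  u_2 · u_1 = 0 (should be 0)
  u_3 · u_1 = 0 (should be 0)
  u_3 · u_2 = 0 (should be 0)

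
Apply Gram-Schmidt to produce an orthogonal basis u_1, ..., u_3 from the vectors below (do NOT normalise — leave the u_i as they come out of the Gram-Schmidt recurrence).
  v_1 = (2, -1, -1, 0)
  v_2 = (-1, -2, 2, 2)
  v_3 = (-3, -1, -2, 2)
Orthogonal basis:
  u_1 = (2, -1, -1, 0)
  u_2 = (-1/3, -7/3, 5/3, 2)
  u_3 = (-70/37, -55/74, -225/74, 50/37)

Apply the Gram-Schmidt recurrence
  u_1 = v_1
  u_i = v_i − Σ_{j<i} ((v_i · u_j) / (u_j · u_j)) · u_j.

Step by step this gives:
  u_1 = (2, -1, -1, 0)
  u_2 = (-1/3, -7/3, 5/3, 2)
  u_3 = (-70/37, -55/74, -225/74, 50/37)

Orthogonality check:
  u_2 · u_1 = 0 (should be 0)
  u_3 · u_1 = 0 (should be 0)
  u_3 · u_2 = 0 (should be 0)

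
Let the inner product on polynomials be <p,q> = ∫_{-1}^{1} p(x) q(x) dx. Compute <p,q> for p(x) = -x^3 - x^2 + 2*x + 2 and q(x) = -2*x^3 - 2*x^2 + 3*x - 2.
<p,q> = -142/21

Expand the product: p(x)·q(x) = 2*x^6 + 4*x^5 - 5*x^4 - 9*x^3 + 4*x^2 + 2*x - 4.
∫_{-1}^{1} of each monomial x^k gives [2/(k+1) if k even, 0 if k odd]. Integrating term-by-term (or equivalently evaluating the antiderivative F(x) = 2*x^7/7 + 2*x^6/3 - x^5 - 9*x^4/4 + 4*x^3/3 + x^2 - 4*x at the endpoints):
  F(1) − F(−1) = -111/28 − (235/84) = -142/21.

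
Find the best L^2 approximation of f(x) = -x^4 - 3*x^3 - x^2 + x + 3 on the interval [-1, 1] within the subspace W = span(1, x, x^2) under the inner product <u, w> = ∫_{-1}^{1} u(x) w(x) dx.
g(x) = -13*x^2/7 - 4*x/5 + 108/35

The best approximation g ∈ W is the orthogonal projection of f onto W. Writing g = a_0 + a_1 x + a_2 x^2, the coefficients solve the normal equations G · a = b where
  G_{ij} = <φ_i, φ_j> and b_i = <f, φ_i>, with φ_0 = 1, φ_1 = x, φ_2 = x^2.
G =
  [2, 0, 2/3]
  [0, 2/3, 0]
  [2/3, 0, 2/5],
b = (74/15, -8/15, 46/35).
Solving gives a_0 = 108/35, a_1 = -4/5, a_2 = -13/7, so
  g(x) = -13*x^2/7 - 4*x/5 + 108/35.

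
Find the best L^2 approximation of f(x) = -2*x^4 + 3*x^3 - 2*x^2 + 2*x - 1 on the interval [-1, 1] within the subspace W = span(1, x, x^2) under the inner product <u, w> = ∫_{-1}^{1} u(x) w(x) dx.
g(x) = -26*x^2/7 + 19*x/5 - 29/35

The best approximation g ∈ W is the orthogonal projection of f onto W. Writing g = a_0 + a_1 x + a_2 x^2, the coefficients solve the normal equations G · a = b where
  G_{ij} = <φ_i, φ_j> and b_i = <f, φ_i>, with φ_0 = 1, φ_1 = x, φ_2 = x^2.
G =
  [2, 0, 2/3]
  [0, 2/3, 0]
  [2/3, 0, 2/5],
b = (-62/15, 38/15, -214/105).
Solving gives a_0 = -29/35, a_1 = 19/5, a_2 = -26/7, so
  g(x) = -26*x^2/7 + 19*x/5 - 29/35.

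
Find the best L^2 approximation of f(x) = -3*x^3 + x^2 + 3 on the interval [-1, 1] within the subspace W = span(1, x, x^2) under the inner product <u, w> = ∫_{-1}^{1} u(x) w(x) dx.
g(x) = x^2 - 9*x/5 + 3

The best approximation g ∈ W is the orthogonal projection of f onto W. Writing g = a_0 + a_1 x + a_2 x^2, the coefficients solve the normal equations G · a = b where
  G_{ij} = <φ_i, φ_j> and b_i = <f, φ_i>, with φ_0 = 1, φ_1 = x, φ_2 = x^2.
G =
  [2, 0, 2/3]
  [0, 2/3, 0]
  [2/3, 0, 2/5],
b = (20/3, -6/5, 12/5).
Solving gives a_0 = 3, a_1 = -9/5, a_2 = 1, so
  g(x) = x^2 - 9*x/5 + 3.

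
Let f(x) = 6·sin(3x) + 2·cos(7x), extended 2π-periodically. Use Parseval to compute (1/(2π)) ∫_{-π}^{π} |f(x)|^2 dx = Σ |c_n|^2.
Σ |c_n|^2 = 20

Expand |f|^2 and use orthogonality of {sin(nx), cos(mx)} on [-π, π]:
  ∫_{-π}^{π} sin(nx)^2 dx = π, ∫ cos(mx)^2 dx = π, and cross terms integrate to 0.
So ∫_{-π}^{π} f(x)^2 dx = 6^2 · π + 2^2 · π = (36 + 4)π.
Divide by 2π: (36 + 4)/2 = 20.
By Parseval, this equals Σ |c_n|^2.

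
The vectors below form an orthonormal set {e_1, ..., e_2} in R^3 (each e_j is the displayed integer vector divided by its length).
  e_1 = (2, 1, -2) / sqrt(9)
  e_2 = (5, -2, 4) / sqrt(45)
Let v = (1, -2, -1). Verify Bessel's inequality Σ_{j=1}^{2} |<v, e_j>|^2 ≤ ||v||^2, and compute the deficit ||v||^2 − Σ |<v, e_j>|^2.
Σ |<v, e_j>|^2 = 1; ||v||^2 = 6; deficit = 5

Write each e_j = u_j / sqrt(<u_j, u_j>) where u_j is the displayed integer vector. Then <v, e_j> = <v, u_j> / sqrt(<u_j, u_j>), so |<v, e_j>|^2 = <v, u_j>^2 / <u_j, u_j>.
Coefficients: <v, e_1> = 2/sqrt(9), <v, e_2> = 5/sqrt(45).
Square and sum: Σ |<v, e_j>|^2 = 1.
Compute ||v||^2 = v·v = 6.
Deficit = 6 − 1 = 5 ≥ 0, confirming Bessel's inequality. (The deficit equals ||v − Σ <v,e_j> e_j||^2, the squared distance from v to span{e_j}.)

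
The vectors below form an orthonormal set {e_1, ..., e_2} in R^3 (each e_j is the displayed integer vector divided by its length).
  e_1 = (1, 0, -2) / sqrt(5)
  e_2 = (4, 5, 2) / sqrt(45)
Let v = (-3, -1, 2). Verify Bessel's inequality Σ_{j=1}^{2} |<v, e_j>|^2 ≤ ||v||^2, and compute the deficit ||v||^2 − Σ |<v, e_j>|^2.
Σ |<v, e_j>|^2 = 122/9; ||v||^2 = 14; deficit = 4/9

Write each e_j = u_j / sqrt(<u_j, u_j>) where u_j is the displayed integer vector. Then <v, e_j> = <v, u_j> / sqrt(<u_j, u_j>), so |<v, e_j>|^2 = <v, u_j>^2 / <u_j, u_j>.
Coefficients: <v, e_1> = -7/sqrt(5), <v, e_2> = -13/sqrt(45).
Square and sum: Σ |<v, e_j>|^2 = 122/9.
Compute ||v||^2 = v·v = 14.
Deficit = 14 − 122/9 = 4/9 ≥ 0, confirming Bessel's inequality. (The deficit equals ||v − Σ <v,e_j> e_j||^2, the squared distance from v to span{e_j}.)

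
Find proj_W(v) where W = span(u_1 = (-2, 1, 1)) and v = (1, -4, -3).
proj_W(v) = (3, -3/2, -3/2)

Set up U = [u_1 | ... | u_1] ∈ R^(3×1). The projector onto W = col(U) is P = U (U^T U)^(-1) U^T.
Compute U^T U =
  [6],
and U^T v = (-9).
Solve U^T U · c = U^T v for the coefficients: c = (-3/2). The projection is proj_W(v) = U c.
Check: (v - proj_W(v)) · u_1 = 0  (should be 0).
Result: proj_W(v) = (3, -3/2, -3/2).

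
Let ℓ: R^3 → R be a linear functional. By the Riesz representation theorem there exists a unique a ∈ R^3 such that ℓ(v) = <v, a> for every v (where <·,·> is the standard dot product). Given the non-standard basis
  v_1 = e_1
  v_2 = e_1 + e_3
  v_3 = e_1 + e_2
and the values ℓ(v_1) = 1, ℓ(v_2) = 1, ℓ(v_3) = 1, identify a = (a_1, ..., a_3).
a = (1, 0, 0)

Write a = (a_1, ..., a_3) in the standard basis. For each basis vector v_i, ℓ(v_i) = <v_i, a> is a linear equation in the a_j's. Collect the n equations into a matrix system V a = ℓ, where row i of V is v_i (expressed in the standard basis). Since V is invertible (lower-triangular with 1s on the diagonal, up to permutation), solve by back-substitution:
  V =
[[1, 0, 0],
 [1, 0, 1],
 [1, 1, 0]]
  V a = (1, 1, 1)
Solving gives a = (1, 0, 0).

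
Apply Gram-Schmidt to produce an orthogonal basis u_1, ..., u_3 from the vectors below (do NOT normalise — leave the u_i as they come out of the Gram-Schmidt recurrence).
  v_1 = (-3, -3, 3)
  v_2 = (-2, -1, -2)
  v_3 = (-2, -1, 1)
Orthogonal basis:
  u_1 = (-3, -3, 3)
  u_2 = (-5/3, -2/3, -7/3)
  u_3 = (-9/26, 6/13, 3/26)

Apply the Gram-Schmidt recurrence
  u_1 = v_1
  u_i = v_i − Σ_{j<i} ((v_i · u_j) / (u_j · u_j)) · u_j.

Step by step this gives:
  u_1 = (-3, -3, 3)
  u_2 = (-5/3, -2/3, -7/3)
  u_3 = (-9/26, 6/13, 3/26)

Orthogonality check:
  u_2 · u_1 = 0 (should be 0)
  u_3 · u_1 = 0 (should be 0)
  u_3 · u_2 = 0 (should be 0)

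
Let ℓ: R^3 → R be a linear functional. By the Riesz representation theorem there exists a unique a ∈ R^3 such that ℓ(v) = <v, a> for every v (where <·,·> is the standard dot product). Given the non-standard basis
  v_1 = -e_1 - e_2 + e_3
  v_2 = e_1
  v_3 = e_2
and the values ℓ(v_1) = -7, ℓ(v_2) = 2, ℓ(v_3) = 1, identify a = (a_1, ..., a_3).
a = (2, 1, -4)

Write a = (a_1, ..., a_3) in the standard basis. For each basis vector v_i, ℓ(v_i) = <v_i, a> is a linear equation in the a_j's. Collect the n equations into a matrix system V a = ℓ, where row i of V is v_i (expressed in the standard basis). Since V is invertible (lower-triangular with 1s on the diagonal, up to permutation), solve by back-substitution:
  V =
[[-1, -1, 1],
 [1, 0, 0],
 [0, 1, 0]]
  V a = (-7, 2, 1)
Solving gives a = (2, 1, -4).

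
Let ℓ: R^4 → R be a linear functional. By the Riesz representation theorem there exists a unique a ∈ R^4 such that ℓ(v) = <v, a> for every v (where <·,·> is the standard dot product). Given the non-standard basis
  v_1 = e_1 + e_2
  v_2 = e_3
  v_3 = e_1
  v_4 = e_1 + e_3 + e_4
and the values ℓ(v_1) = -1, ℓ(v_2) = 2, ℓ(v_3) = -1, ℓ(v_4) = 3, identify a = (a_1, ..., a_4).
a = (-1, 0, 2, 2)

Write a = (a_1, ..., a_4) in the standard basis. For each basis vector v_i, ℓ(v_i) = <v_i, a> is a linear equation in the a_j's. Collect the n equations into a matrix system V a = ℓ, where row i of V is v_i (expressed in the standard basis). Since V is invertible (lower-triangular with 1s on the diagonal, up to permutation), solve by back-substitution:
  V =
[[1, 1, 0, 0],
 [0, 0, 1, 0],
 [1, 0, 0, 0],
 [1, 0, 1, 1]]
  V a = (-1, 2, -1, 3)
Solving gives a = (-1, 0, 2, 2).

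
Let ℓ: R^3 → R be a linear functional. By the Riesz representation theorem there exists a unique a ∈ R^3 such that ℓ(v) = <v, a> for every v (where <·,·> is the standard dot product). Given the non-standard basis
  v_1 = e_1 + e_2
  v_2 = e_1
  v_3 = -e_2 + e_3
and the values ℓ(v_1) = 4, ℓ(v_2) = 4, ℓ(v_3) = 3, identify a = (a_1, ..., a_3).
a = (4, 0, 3)

Write a = (a_1, ..., a_3) in the standard basis. For each basis vector v_i, ℓ(v_i) = <v_i, a> is a linear equation in the a_j's. Collect the n equations into a matrix system V a = ℓ, where row i of V is v_i (expressed in the standard basis). Since V is invertible (lower-triangular with 1s on the diagonal, up to permutation), solve by back-substitution:
  V =
[[1, 1, 0],
 [1, 0, 0],
 [0, -1, 1]]
  V a = (4, 4, 3)
Solving gives a = (4, 0, 3).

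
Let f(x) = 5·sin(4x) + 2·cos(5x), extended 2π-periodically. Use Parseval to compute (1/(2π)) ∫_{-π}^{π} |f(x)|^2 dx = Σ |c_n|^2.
Σ |c_n|^2 = 29/2

Expand |f|^2 and use orthogonality of {sin(nx), cos(mx)} on [-π, π]:
  ∫_{-π}^{π} sin(nx)^2 dx = π, ∫ cos(mx)^2 dx = π, and cross terms integrate to 0.
So ∫_{-π}^{π} f(x)^2 dx = 5^2 · π + 2^2 · π = (25 + 4)π.
Divide by 2π: (25 + 4)/2 = 29/2.
By Parseval, this equals Σ |c_n|^2.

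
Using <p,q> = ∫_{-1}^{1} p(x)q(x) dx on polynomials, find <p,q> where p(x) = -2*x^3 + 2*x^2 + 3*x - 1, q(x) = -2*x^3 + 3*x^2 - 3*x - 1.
<p,q> = -398/105

Expand the product: p(x)·q(x) = 4*x^6 - 10*x^5 + 6*x^4 + 7*x^3 - 14*x^2 + 1.
∫_{-1}^{1} of each monomial x^k gives [2/(k+1) if k even, 0 if k odd]. Integrating term-by-term (or equivalently evaluating the antiderivative F(x) = 4*x^7/7 - 5*x^6/3 + 6*x^5/5 + 7*x^4/4 - 14*x^3/3 + x at the endpoints):
  F(1) − F(−1) = -761/420 − (277/140) = -398/105.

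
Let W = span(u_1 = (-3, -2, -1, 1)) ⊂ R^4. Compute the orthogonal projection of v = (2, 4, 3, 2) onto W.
proj_W(v) = (3, 2, 1, -1)

Set up U = [u_1 | ... | u_1] ∈ R^(4×1). The projector onto W = col(U) is P = U (U^T U)^(-1) U^T.
Compute U^T U =
  [15],
and U^T v = (-15).
Solve U^T U · c = U^T v for the coefficients: c = (-1). The projection is proj_W(v) = U c.
Check: (v - proj_W(v)) · u_1 = 0  (should be 0).
Result: proj_W(v) = (3, 2, 1, -1).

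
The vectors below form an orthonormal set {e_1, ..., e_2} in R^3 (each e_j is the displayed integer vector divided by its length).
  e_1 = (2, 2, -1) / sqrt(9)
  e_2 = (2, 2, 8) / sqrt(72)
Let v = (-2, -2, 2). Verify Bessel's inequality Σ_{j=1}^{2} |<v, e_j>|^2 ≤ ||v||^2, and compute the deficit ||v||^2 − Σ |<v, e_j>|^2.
Σ |<v, e_j>|^2 = 12; ||v||^2 = 12; deficit = 0

Write each e_j = u_j / sqrt(<u_j, u_j>) where u_j is the displayed integer vector. Then <v, e_j> = <v, u_j> / sqrt(<u_j, u_j>), so |<v, e_j>|^2 = <v, u_j>^2 / <u_j, u_j>.
Coefficients: <v, e_1> = -10/sqrt(9), <v, e_2> = 8/sqrt(72).
Square and sum: Σ |<v, e_j>|^2 = 12.
Compute ||v||^2 = v·v = 12.
Deficit = 12 − 12 = 0 ≥ 0, confirming Bessel's inequality. (The deficit equals ||v − Σ <v,e_j> e_j||^2, the squared distance from v to span{e_j}.)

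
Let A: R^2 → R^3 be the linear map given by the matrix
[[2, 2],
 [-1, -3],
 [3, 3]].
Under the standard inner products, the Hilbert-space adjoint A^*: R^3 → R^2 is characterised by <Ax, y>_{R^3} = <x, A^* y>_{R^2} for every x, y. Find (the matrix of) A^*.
A^* = A^T =
[[2, -1, 3],
 [2, -3, 3]]

For real matrices with standard dot products, the defining identity <Ax, y> = <x, A^* y> gives (Ax)^T y = x^T (A^*) y, i.e. x^T A^T y = x^T (A^*) y. Since this holds for all x, y, we must have A^* = A^T. Therefore
A^* =
[[2, -1, 3],
 [2, -3, 3]].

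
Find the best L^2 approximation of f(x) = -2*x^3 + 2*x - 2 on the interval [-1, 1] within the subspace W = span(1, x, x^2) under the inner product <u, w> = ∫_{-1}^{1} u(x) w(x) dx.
g(x) = 4*x/5 - 2

The best approximation g ∈ W is the orthogonal projection of f onto W. Writing g = a_0 + a_1 x + a_2 x^2, the coefficients solve the normal equations G · a = b where
  G_{ij} = <φ_i, φ_j> and b_i = <f, φ_i>, with φ_0 = 1, φ_1 = x, φ_2 = x^2.
G =
  [2, 0, 2/3]
  [0, 2/3, 0]
  [2/3, 0, 2/5],
b = (-4, 8/15, -4/3).
Solving gives a_0 = -2, a_1 = 4/5, a_2 = 0, so
  g(x) = 4*x/5 - 2.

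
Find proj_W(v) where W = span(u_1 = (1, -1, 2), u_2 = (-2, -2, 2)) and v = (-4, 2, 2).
proj_W(v) = (-3, -1, 0)

Set up U = [u_1 | ... | u_2] ∈ R^(3×2). The projector onto W = col(U) is P = U (U^T U)^(-1) U^T.
Compute U^T U =
  [6, 4]
  [4, 12],
and U^T v = (-2, 8).
Solve U^T U · c = U^T v for the coefficients: c = (-1, 1). The projection is proj_W(v) = U c.
Check: (v - proj_W(v)) · u_1 = 0  (should be 0).
Check: (v - proj_W(v)) · u_2 = 0  (should be 0).
Result: proj_W(v) = (-3, -1, 0).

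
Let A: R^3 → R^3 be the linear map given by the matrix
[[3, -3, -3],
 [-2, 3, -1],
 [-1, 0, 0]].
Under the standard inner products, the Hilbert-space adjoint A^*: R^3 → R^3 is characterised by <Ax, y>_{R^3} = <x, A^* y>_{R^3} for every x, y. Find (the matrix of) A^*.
A^* = A^T =
[[3, -2, -1],
 [-3, 3, 0],
 [-3, -1, 0]]

For real matrices with standard dot products, the defining identity <Ax, y> = <x, A^* y> gives (Ax)^T y = x^T (A^*) y, i.e. x^T A^T y = x^T (A^*) y. Since this holds for all x, y, we must have A^* = A^T. Therefore
A^* =
[[3, -2, -1],
 [-3, 3, 0],
 [-3, -1, 0]].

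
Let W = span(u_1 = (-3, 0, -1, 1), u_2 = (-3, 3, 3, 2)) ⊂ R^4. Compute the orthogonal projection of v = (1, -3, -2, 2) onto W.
proj_W(v) = (57/277, -486/277, -629/277, -181/277)

Set up U = [u_1 | ... | u_2] ∈ R^(4×2). The projector onto W = col(U) is P = U (U^T U)^(-1) U^T.
Compute U^T U =
  [11, 8]
  [8, 31],
and U^T v = (1, -14).
Solve U^T U · c = U^T v for the coefficients: c = (143/277, -162/277). The projection is proj_W(v) = U c.
Check: (v - proj_W(v)) · u_1 = 0  (should be 0).
Check: (v - proj_W(v)) · u_2 = 0  (should be 0).
Result: proj_W(v) = (57/277, -486/277, -629/277, -181/277).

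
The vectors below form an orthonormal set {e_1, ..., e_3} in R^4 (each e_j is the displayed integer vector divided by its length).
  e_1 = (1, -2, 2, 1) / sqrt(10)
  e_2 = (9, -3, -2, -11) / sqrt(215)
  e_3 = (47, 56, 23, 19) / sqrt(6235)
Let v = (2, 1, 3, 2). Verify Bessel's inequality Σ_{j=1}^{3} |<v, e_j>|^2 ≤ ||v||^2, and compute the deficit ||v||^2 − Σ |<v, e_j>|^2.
Σ |<v, e_j>|^2 = 2578/145; ||v||^2 = 18; deficit = 32/145

Write each e_j = u_j / sqrt(<u_j, u_j>) where u_j is the displayed integer vector. Then <v, e_j> = <v, u_j> / sqrt(<u_j, u_j>), so |<v, e_j>|^2 = <v, u_j>^2 / <u_j, u_j>.
Coefficients: <v, e_1> = 8/sqrt(10), <v, e_2> = -13/sqrt(215), <v, e_3> = 257/sqrt(6235).
Square and sum: Σ |<v, e_j>|^2 = 2578/145.
Compute ||v||^2 = v·v = 18.
Deficit = 18 − 2578/145 = 32/145 ≥ 0, confirming Bessel's inequality. (The deficit equals ||v − Σ <v,e_j> e_j||^2, the squared distance from v to span{e_j}.)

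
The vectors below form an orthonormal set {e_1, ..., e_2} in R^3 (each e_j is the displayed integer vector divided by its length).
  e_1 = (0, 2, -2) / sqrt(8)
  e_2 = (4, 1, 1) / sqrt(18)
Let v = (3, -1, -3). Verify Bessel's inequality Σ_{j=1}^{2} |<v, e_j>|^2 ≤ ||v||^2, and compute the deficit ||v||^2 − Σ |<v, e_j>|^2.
Σ |<v, e_j>|^2 = 50/9; ||v||^2 = 19; deficit = 121/9

Write each e_j = u_j / sqrt(<u_j, u_j>) where u_j is the displayed integer vector. Then <v, e_j> = <v, u_j> / sqrt(<u_j, u_j>), so |<v, e_j>|^2 = <v, u_j>^2 / <u_j, u_j>.
Coefficients: <v, e_1> = 4/sqrt(8), <v, e_2> = 8/sqrt(18).
Square and sum: Σ |<v, e_j>|^2 = 50/9.
Compute ||v||^2 = v·v = 19.
Deficit = 19 − 50/9 = 121/9 ≥ 0, confirming Bessel's inequality. (The deficit equals ||v − Σ <v,e_j> e_j||^2, the squared distance from v to span{e_j}.)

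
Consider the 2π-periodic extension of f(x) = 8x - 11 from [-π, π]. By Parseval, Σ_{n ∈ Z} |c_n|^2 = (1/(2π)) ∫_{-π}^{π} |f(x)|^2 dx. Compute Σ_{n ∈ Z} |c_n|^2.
Σ |c_n|^2 = 64π^2/3 + 121

Expand and integrate term by term over [-π, π]:
  ∫ (8x)^2 dx = 64·(2π^3/3); ∫ 2·8·(-11)·x dx = 0 (odd integrand); ∫ (-11)^2 dx = 121·2π.
So (1/(2π)) ∫_{-π}^{π} (8x - 11)^2 dx = 64π^2/3 + 121 = 64π^2/3 + 121.
Parseval ⇒ Σ |c_n|^2 = 64π^2/3 + 121.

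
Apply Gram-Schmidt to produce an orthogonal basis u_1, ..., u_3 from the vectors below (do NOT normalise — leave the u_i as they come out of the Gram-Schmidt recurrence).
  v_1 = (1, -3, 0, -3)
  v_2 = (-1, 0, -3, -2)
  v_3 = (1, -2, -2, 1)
Orthogonal basis:
  u_1 = (1, -3, 0, -3)
  u_2 = (-24/19, 15/19, -3, -23/19)
  u_3 = (237/241, -359/241, -371/241, 438/241)

Apply the Gram-Schmidt recurrence
  u_1 = v_1
  u_i = v_i − Σ_{j<i} ((v_i · u_j) / (u_j · u_j)) · u_j.

Step by step this gives:
  u_1 = (1, -3, 0, -3)
  u_2 = (-24/19, 15/19, -3, -23/19)
  u_3 = (237/241, -359/241, -371/241, 438/241)

Orthogonality check:
  u_2 · u_1 = 0 (should be 0)
  u_3 · u_1 = 0 (should be 0)
  u_3 · u_2 = 0 (should be 0)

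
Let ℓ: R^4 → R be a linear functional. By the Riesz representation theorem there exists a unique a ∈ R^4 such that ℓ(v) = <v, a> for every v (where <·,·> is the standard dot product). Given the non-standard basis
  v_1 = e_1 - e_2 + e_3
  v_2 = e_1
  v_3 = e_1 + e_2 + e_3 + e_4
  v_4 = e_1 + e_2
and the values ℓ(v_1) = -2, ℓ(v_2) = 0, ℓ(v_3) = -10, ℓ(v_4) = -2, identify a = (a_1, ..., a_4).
a = (0, -2, -4, -4)

Write a = (a_1, ..., a_4) in the standard basis. For each basis vector v_i, ℓ(v_i) = <v_i, a> is a linear equation in the a_j's. Collect the n equations into a matrix system V a = ℓ, where row i of V is v_i (expressed in the standard basis). Since V is invertible (lower-triangular with 1s on the diagonal, up to permutation), solve by back-substitution:
  V =
[[1, -1, 1, 0],
 [1, 0, 0, 0],
 [1, 1, 1, 1],
 [1, 1, 0, 0]]
  V a = (-2, 0, -10, -2)
Solving gives a = (0, -2, -4, -4).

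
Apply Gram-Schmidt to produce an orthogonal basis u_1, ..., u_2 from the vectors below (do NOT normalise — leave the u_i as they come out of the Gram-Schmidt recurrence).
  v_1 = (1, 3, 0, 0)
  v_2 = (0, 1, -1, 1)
Orthogonal basis:
  u_1 = (1, 3, 0, 0)
  u_2 = (-3/10, 1/10, -1, 1)

Apply the Gram-Schmidt recurrence
  u_1 = v_1
  u_i = v_i − Σ_{j<i} ((v_i · u_j) / (u_j · u_j)) · u_j.

Step by step this gives:
  u_1 = (1, 3, 0, 0)
  u_2 = (-3/10, 1/10, -1, 1)

Orthogonality check:
  u_2 · u_1 = 0 (should be 0)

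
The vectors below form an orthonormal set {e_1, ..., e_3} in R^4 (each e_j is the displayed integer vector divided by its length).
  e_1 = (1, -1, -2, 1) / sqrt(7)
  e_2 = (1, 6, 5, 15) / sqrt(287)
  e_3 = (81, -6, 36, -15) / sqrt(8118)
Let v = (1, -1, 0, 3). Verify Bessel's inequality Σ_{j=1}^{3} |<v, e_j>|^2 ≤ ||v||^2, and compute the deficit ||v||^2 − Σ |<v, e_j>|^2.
Σ |<v, e_j>|^2 = 103/11; ||v||^2 = 11; deficit = 18/11

Write each e_j = u_j / sqrt(<u_j, u_j>) where u_j is the displayed integer vector. Then <v, e_j> = <v, u_j> / sqrt(<u_j, u_j>), so |<v, e_j>|^2 = <v, u_j>^2 / <u_j, u_j>.
Coefficients: <v, e_1> = 5/sqrt(7), <v, e_2> = 40/sqrt(287), <v, e_3> = 42/sqrt(8118).
Square and sum: Σ |<v, e_j>|^2 = 103/11.
Compute ||v||^2 = v·v = 11.
Deficit = 11 − 103/11 = 18/11 ≥ 0, confirming Bessel's inequality. (The deficit equals ||v − Σ <v,e_j> e_j||^2, the squared distance from v to span{e_j}.)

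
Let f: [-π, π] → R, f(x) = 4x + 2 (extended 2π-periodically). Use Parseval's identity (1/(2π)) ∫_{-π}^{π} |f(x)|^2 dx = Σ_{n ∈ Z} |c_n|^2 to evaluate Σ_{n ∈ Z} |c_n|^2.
Σ |c_n|^2 = 16π^2/3 + 4

Expand and integrate term by term over [-π, π]:
  ∫ (4x)^2 dx = 16·(2π^3/3); ∫ 2·4·(2)·x dx = 0 (odd integrand); ∫ 2^2 dx = 4·2π.
So (1/(2π)) ∫_{-π}^{π} (4x + 2)^2 dx = 16π^2/3 + 4 = 16π^2/3 + 4.
Parseval ⇒ Σ |c_n|^2 = 16π^2/3 + 4.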